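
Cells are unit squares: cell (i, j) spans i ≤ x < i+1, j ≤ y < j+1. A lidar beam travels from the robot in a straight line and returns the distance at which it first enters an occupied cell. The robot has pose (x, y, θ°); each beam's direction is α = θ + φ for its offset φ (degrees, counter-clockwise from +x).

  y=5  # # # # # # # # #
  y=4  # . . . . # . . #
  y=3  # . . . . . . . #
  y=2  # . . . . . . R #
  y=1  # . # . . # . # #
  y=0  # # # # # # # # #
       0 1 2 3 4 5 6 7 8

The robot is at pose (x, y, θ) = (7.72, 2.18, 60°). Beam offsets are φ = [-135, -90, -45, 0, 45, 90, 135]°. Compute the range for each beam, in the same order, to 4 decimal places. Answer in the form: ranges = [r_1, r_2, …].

beam 1: φ=-135°, α=285°
  cosα=0.2588 sinα=-0.9659 | (7,2) | tMaxX 1.0818 tMaxY 0.1863 | tΔX 3.8637 tΔY 1.0353
    t=0.1863 [y] (7,1) — stop
  → r_1 = 0.1863
beam 2: φ=-90°, α=330°
  cosα=0.8660 sinα=-0.5000 | (7,2) | tMaxX 0.3233 tMaxY 0.3600 | tΔX 1.1547 tΔY 2.0000
    t=0.3233 [x] (8,2) — stop
  → r_2 = 0.3233
beam 3: φ=-45°, α=15°
  cosα=0.9659 sinα=0.2588 | (7,2) | tMaxX 0.2899 tMaxY 3.1682 | tΔX 1.0353 tΔY 3.8637
    t=0.2899 [x] (8,2) — stop
  → r_3 = 0.2899
beam 4: φ=0°, α=60°
  cosα=0.5000 sinα=0.8660 | (7,2) | tMaxX 0.5600 tMaxY 0.9469 | tΔX 2.0000 tΔY 1.1547
    t=0.5600 [x] (8,2) — stop
  → r_4 = 0.5600
beam 5: φ=45°, α=105°
  cosα=-0.2588 sinα=0.9659 | (7,2) | tMaxX 2.7819 tMaxY 0.8489 | tΔX 3.8637 tΔY 1.0353
    t=0.8489 [y] (7,3)
    t=1.8842 [y] (7,4)
    t=2.7819 [x] (6,4)
    t=2.9195 [y] (6,5) — stop
  → r_5 = 2.9195
beam 6: φ=90°, α=150°
  cosα=-0.8660 sinα=0.5000 | (7,2) | tMaxX 0.8314 tMaxY 1.6400 | tΔX 1.1547 tΔY 2.0000
    t=0.8314 [x] (6,2)
    t=1.6400 [y] (6,3)
    t=1.9861 [x] (5,3)
    t=3.1408 [x] (4,3)
    t=3.6400 [y] (4,4)
    t=4.2955 [x] (3,4)
    t=5.4502 [x] (2,4)
    t=5.6400 [y] (2,5) — stop
  → r_6 = 5.6400
beam 7: φ=135°, α=195°
  cosα=-0.9659 sinα=-0.2588 | (7,2) | tMaxX 0.7454 tMaxY 0.6955 | tΔX 1.0353 tΔY 3.8637
    t=0.6955 [y] (7,1) — stop
  → r_7 = 0.6955

ranges = [0.1863, 0.3233, 0.2899, 0.5600, 2.9195, 5.6400, 0.6955]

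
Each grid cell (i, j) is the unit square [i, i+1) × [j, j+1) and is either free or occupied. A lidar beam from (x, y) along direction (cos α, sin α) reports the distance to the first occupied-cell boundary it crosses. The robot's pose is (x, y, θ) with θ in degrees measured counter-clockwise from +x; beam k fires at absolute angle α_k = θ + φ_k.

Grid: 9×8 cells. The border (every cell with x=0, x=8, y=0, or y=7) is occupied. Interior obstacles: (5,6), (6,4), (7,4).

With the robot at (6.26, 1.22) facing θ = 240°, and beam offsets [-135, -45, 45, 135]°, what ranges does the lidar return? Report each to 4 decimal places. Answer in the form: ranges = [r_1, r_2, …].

beam 1: φ=-135°, α=105°
  direction (-0.2588, 0.9659); cell (6,1); t to first gridline: x 1.0046, y 0.8075 (then +3.8637 / +1.0353)
    (6,2) via y @ 0.8075
    (5,2) via x @ 1.0046
    (5,3) via y @ 1.8428
    (5,4) via y @ 2.8781
    (5,5) via y @ 3.9133
    (4,5) via x @ 4.8683
    (4,6) via y @ 4.9486
    (4,7) via y @ 5.9839  # hit
  → r_1 = 5.9839
beam 2: φ=-45°, α=195°
  direction (-0.9659, -0.2588); cell (6,1); t to first gridline: x 0.2692, y 0.8500 (then +1.0353 / +3.8637)
    (5,1) via x @ 0.2692
    (5,0) via y @ 0.8500  # hit
  → r_2 = 0.8500
beam 3: φ=45°, α=285°
  direction (0.2588, -0.9659); cell (6,1); t to first gridline: x 2.8591, y 0.2278 (then +3.8637 / +1.0353)
    (6,0) via y @ 0.2278  # hit
  → r_3 = 0.2278
beam 4: φ=135°, α=15°
  direction (0.9659, 0.2588); cell (6,1); t to first gridline: x 0.7661, y 3.0137 (then +1.0353 / +3.8637)
    (7,1) via x @ 0.7661
    (8,1) via x @ 1.8014  # hit
  → r_4 = 1.8014

ranges = [5.9839, 0.8500, 0.2278, 1.8014]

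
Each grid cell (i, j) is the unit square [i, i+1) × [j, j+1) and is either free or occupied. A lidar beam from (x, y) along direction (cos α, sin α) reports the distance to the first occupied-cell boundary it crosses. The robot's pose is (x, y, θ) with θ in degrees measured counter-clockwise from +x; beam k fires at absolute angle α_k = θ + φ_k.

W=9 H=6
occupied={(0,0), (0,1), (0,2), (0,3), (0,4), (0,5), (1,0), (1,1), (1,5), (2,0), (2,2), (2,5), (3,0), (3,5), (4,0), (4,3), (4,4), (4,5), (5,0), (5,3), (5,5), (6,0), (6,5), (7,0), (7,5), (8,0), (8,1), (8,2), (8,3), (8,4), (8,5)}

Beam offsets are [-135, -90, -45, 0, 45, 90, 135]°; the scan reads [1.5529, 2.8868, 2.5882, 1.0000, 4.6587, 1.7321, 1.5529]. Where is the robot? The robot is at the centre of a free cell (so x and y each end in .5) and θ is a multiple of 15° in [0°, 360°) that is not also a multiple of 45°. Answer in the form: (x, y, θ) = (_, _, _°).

(x, y, θ) = (6.5, 2.5, 150°)

Enumerate (i+0.5, j+0.5, θ) over the 23 free cells and 16 admissible headings. For each, cast all 7 beams and compare to the given ranges.
  (3.5, 1.5, 330°): beam 2 = 0.5774 ≠ 2.8868 ✗
  (7.5, 1.5, 300°): beam 1 = 4.6587 ≠ 1.5529 ✗
  (1.5, 3.5, 150°): beam 1 = 2.5882 ≠ 1.5529 ✗
  (4.5, 1.5, 240°): beam 2 = 1.7321 ≠ 2.8868 ✗
  …
  (6.5, 2.5, 150°): r_1=1.5529, r_2=2.8868, r_3=2.5882, r_4=1.0000, r_5=4.6587, r_6=1.7321, r_7=1.5529 — all match ✓
Unique over the lattice → pose = (6.5, 2.5, 150°).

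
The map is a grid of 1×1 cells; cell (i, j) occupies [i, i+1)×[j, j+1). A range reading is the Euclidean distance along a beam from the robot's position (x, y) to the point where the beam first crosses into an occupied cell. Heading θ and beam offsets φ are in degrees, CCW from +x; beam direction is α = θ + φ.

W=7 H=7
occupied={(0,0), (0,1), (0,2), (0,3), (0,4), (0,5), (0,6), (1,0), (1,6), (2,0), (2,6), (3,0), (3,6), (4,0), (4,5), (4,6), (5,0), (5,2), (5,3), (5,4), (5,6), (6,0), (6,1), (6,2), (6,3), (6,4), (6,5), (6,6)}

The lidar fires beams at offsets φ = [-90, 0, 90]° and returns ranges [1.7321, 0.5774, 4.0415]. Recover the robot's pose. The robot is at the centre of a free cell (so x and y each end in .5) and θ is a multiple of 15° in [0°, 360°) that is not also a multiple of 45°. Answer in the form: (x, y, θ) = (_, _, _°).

(x, y, θ) = (4.5, 2.5, 30°)

Enumerate (i+0.5, j+0.5, θ) over the 21 free cells and 16 admissible headings. For each, cast all 3 beams and compare to the given ranges.
  (4.5, 4.5, 285°): beam 1 = 3.6235 ≠ 1.7321 ✗
  (1.5, 3.5, 120°): beam 1 = 3.0000 ≠ 1.7321 ✗
  (2.5, 2.5, 240°): beam 2 = 1.7321 ≠ 0.5774 ✗
  …
  (4.5, 2.5, 30°): r_1=1.7321, r_2=0.5774, r_3=4.0415 — all match ✓
Unique over the lattice → pose = (4.5, 2.5, 30°).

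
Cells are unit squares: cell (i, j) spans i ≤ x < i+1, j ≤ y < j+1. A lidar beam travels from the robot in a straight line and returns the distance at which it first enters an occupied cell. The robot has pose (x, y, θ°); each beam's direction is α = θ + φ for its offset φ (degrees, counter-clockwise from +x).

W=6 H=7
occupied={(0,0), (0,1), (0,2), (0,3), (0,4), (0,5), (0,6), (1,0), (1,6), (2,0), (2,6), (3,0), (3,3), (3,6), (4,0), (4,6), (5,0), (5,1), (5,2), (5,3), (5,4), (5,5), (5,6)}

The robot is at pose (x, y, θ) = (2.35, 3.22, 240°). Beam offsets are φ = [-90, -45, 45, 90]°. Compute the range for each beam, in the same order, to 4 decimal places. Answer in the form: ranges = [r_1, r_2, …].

beam 1: φ=-90°, α=150°
  cosα=-0.8660 sinα=0.5000 | (2,3) | tMaxX 0.4041 tMaxY 1.5600 | tΔX 1.1547 tΔY 2.0000
    t=0.4041 [x] (1,3)
    t=1.5588 [x] (0,3) — stop
  → r_1 = 1.5588
beam 2: φ=-45°, α=195°
  cosα=-0.9659 sinα=-0.2588 | (2,3) | tMaxX 0.3623 tMaxY 0.8500 | tΔX 1.0353 tΔY 3.8637
    t=0.3623 [x] (1,3)
    t=0.8500 [y] (1,2)
    t=1.3976 [x] (0,2) — stop
  → r_2 = 1.3976
beam 3: φ=45°, α=285°
  cosα=0.2588 sinα=-0.9659 | (2,3) | tMaxX 2.5114 tMaxY 0.2278 | tΔX 3.8637 tΔY 1.0353
    t=0.2278 [y] (2,2)
    t=1.2630 [y] (2,1)
    t=2.2983 [y] (2,0) — stop
  → r_3 = 2.2983
beam 4: φ=90°, α=330°
  cosα=0.8660 sinα=-0.5000 | (2,3) | tMaxX 0.7506 tMaxY 0.4400 | tΔX 1.1547 tΔY 2.0000
    t=0.4400 [y] (2,2)
    t=0.7506 [x] (3,2)
    t=1.9053 [x] (4,2)
    t=2.4400 [y] (4,1)
    t=3.0600 [x] (5,1) — stop
  → r_4 = 3.0600

ranges = [1.5588, 1.3976, 2.2983, 3.0600]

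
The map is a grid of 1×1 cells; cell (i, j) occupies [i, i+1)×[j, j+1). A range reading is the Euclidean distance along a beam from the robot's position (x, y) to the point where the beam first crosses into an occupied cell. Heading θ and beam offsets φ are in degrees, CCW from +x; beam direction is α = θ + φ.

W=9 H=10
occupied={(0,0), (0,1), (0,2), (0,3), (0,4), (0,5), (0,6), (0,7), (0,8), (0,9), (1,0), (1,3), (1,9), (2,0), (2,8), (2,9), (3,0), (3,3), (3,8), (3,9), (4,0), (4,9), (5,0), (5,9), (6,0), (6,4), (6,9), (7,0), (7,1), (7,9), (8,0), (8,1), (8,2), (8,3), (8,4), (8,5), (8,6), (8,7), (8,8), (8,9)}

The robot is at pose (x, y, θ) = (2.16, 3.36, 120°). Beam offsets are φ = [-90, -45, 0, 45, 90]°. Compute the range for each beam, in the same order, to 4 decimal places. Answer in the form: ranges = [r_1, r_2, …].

beam 1: φ=-90°, α=30°
  d=(0.8660,0.5000)  start (2,3)  tX=0.9699 tY=1.2800  stride 1/|dx|=1.1547 1/|dy|=2.0000
    cross x-line → (3,3), t=0.9699 (wall)
  → r_1 = 0.9699
beam 2: φ=-45°, α=75°
  d=(0.2588,0.9659)  start (2,3)  tX=3.2455 tY=0.6626  stride 1/|dx|=3.8637 1/|dy|=1.0353
    cross y-line → (2,4), t=0.6626
    cross y-line → (2,5), t=1.6979
    cross y-line → (2,6), t=2.7331
    cross x-line → (3,6), t=3.2455
    cross y-line → (3,7), t=3.7684
    cross y-line → (3,8), t=4.8037 (wall)
  → r_2 = 4.8037
beam 3: φ=0°, α=120°
  d=(-0.5000,0.8660)  start (2,3)  tX=0.3200 tY=0.7390  stride 1/|dx|=2.0000 1/|dy|=1.1547
    cross x-line → (1,3), t=0.3200 (wall)
  → r_3 = 0.3200
beam 4: φ=45°, α=165°
  d=(-0.9659,0.2588)  start (2,3)  tX=0.1656 tY=2.4728  stride 1/|dx|=1.0353 1/|dy|=3.8637
    cross x-line → (1,3), t=0.1656 (wall)
  → r_4 = 0.1656
beam 5: φ=90°, α=210°
  d=(-0.8660,-0.5000)  start (2,3)  tX=0.1848 tY=0.7200  stride 1/|dx|=1.1547 1/|dy|=2.0000
    cross x-line → (1,3), t=0.1848 (wall)
  → r_5 = 0.1848

ranges = [0.9699, 4.8037, 0.3200, 0.1656, 0.1848]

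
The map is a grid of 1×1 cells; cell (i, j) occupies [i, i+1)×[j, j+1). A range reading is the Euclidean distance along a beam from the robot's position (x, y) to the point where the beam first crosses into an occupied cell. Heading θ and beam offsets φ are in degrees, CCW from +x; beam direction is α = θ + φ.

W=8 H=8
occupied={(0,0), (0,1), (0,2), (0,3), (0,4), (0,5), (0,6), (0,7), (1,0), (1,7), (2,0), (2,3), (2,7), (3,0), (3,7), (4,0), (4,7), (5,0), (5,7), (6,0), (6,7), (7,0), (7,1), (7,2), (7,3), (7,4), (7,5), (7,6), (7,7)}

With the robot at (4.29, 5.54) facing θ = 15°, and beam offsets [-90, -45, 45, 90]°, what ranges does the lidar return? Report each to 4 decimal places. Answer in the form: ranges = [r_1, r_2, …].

ranges = [4.7002, 3.1292, 1.6859, 1.5115]

beam 1: φ=-90°, α=285°
  d=(0.2588,-0.9659)  start (4,5)  tX=2.7432 tY=0.5590  stride 1/|dx|=3.8637 1/|dy|=1.0353
    cross y-line → (4,4), t=0.5590
    cross y-line → (4,3), t=1.5943
    cross y-line → (4,2), t=2.6296
    cross x-line → (5,2), t=2.7432
    cross y-line → (5,1), t=3.6649
    cross y-line → (5,0), t=4.7002 (wall)
  → r_1 = 4.7002
beam 2: φ=-45°, α=330°
  d=(0.8660,-0.5000)  start (4,5)  tX=0.8198 tY=1.0800  stride 1/|dx|=1.1547 1/|dy|=2.0000
    cross x-line → (5,5), t=0.8198
    cross y-line → (5,4), t=1.0800
    cross x-line → (6,4), t=1.9745
    cross y-line → (6,3), t=3.0800
    cross x-line → (7,3), t=3.1292 (wall)
  → r_2 = 3.1292
beam 3: φ=45°, α=60°
  d=(0.5000,0.8660)  start (4,5)  tX=1.4200 tY=0.5312  stride 1/|dx|=2.0000 1/|dy|=1.1547
    cross y-line → (4,6), t=0.5312
    cross x-line → (5,6), t=1.4200
    cross y-line → (5,7), t=1.6859 (wall)
  → r_3 = 1.6859
beam 4: φ=90°, α=105°
  d=(-0.2588,0.9659)  start (4,5)  tX=1.1205 tY=0.4762  stride 1/|dx|=3.8637 1/|dy|=1.0353
    cross y-line → (4,6), t=0.4762
    cross x-line → (3,6), t=1.1205
    cross y-line → (3,7), t=1.5115 (wall)
  → r_4 = 1.5115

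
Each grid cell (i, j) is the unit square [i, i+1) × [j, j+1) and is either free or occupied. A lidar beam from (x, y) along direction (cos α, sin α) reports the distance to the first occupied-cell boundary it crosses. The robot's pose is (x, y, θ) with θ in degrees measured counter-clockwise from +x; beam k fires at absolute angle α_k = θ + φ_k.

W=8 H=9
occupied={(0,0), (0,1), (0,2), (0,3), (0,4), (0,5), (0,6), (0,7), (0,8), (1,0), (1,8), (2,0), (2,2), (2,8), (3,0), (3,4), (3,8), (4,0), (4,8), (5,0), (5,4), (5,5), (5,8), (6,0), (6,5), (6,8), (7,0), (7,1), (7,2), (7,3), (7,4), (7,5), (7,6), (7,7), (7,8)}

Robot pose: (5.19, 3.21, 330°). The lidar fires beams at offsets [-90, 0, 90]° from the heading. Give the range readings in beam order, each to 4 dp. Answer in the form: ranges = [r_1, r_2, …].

ranges = [2.5519, 2.0900, 0.9122]

beam 1: φ=-90°, α=240°
  dir = (cos 240°, sin 240°) = (-0.5000, -0.8660); from cell (5,3)
  next x-line at t=0.3800, next y-line at t=0.2425; Δt_x=2.0000, Δt_y=1.1547
    y: enter (5,2) at t=0.2425
    x: enter (4,2) at t=0.3800
    y: enter (4,1) at t=1.3972
    x: enter (3,1) at t=2.3800
    y: enter (3,0) at t=2.5519 ← occupied
  → r_1 = 2.5519
beam 2: φ=0°, α=330°
  dir = (cos 330°, sin 330°) = (0.8660, -0.5000); from cell (5,3)
  next x-line at t=0.9353, next y-line at t=0.4200; Δt_x=1.1547, Δt_y=2.0000
    y: enter (5,2) at t=0.4200
    x: enter (6,2) at t=0.9353
    x: enter (7,2) at t=2.0900 ← occupied
  → r_2 = 2.0900
beam 3: φ=90°, α=60°
  dir = (cos 60°, sin 60°) = (0.5000, 0.8660); from cell (5,3)
  next x-line at t=1.6200, next y-line at t=0.9122; Δt_x=2.0000, Δt_y=1.1547
    y: enter (5,4) at t=0.9122 ← occupied
  → r_3 = 0.9122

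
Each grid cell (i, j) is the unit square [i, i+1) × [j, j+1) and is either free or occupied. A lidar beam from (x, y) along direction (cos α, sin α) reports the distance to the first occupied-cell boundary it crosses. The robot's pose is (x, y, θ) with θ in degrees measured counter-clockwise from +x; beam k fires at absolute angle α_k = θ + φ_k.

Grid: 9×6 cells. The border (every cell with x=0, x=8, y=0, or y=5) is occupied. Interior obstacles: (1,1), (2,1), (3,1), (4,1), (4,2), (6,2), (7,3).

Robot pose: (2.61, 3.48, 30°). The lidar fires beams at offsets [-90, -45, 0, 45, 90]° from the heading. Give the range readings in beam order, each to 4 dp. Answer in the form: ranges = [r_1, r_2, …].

beam 1: φ=-90°, α=300°
  dir = (cos 300°, sin 300°) = (0.5000, -0.8660); from cell (2,3)
  next x-line at t=0.7800, next y-line at t=0.5543; Δt_x=2.0000, Δt_y=1.1547
    y: enter (2,2) at t=0.5543
    x: enter (3,2) at t=0.7800
    y: enter (3,1) at t=1.7090 ← occupied
  → r_1 = 1.7090
beam 2: φ=-45°, α=345°
  dir = (cos 345°, sin 345°) = (0.9659, -0.2588); from cell (2,3)
  next x-line at t=0.4038, next y-line at t=1.8546; Δt_x=1.0353, Δt_y=3.8637
    x: enter (3,3) at t=0.4038
    x: enter (4,3) at t=1.4390
    y: enter (4,2) at t=1.8546 ← occupied
  → r_2 = 1.8546
beam 3: φ=0°, α=30°
  dir = (cos 30°, sin 30°) = (0.8660, 0.5000); from cell (2,3)
  next x-line at t=0.4503, next y-line at t=1.0400; Δt_x=1.1547, Δt_y=2.0000
    x: enter (3,3) at t=0.4503
    y: enter (3,4) at t=1.0400
    x: enter (4,4) at t=1.6050
    x: enter (5,4) at t=2.7597
    y: enter (5,5) at t=3.0400 ← occupied
  → r_3 = 3.0400
beam 4: φ=45°, α=75°
  dir = (cos 75°, sin 75°) = (0.2588, 0.9659); from cell (2,3)
  next x-line at t=1.5068, next y-line at t=0.5383; Δt_x=3.8637, Δt_y=1.0353
    y: enter (2,4) at t=0.5383
    x: enter (3,4) at t=1.5068
    y: enter (3,5) at t=1.5736 ← occupied
  → r_4 = 1.5736
beam 5: φ=90°, α=120°
  dir = (cos 120°, sin 120°) = (-0.5000, 0.8660); from cell (2,3)
  next x-line at t=1.2200, next y-line at t=0.6004; Δt_x=2.0000, Δt_y=1.1547
    y: enter (2,4) at t=0.6004
    x: enter (1,4) at t=1.2200
    y: enter (1,5) at t=1.7551 ← occupied
  → r_5 = 1.7551

ranges = [1.7090, 1.8546, 3.0400, 1.5736, 1.7551]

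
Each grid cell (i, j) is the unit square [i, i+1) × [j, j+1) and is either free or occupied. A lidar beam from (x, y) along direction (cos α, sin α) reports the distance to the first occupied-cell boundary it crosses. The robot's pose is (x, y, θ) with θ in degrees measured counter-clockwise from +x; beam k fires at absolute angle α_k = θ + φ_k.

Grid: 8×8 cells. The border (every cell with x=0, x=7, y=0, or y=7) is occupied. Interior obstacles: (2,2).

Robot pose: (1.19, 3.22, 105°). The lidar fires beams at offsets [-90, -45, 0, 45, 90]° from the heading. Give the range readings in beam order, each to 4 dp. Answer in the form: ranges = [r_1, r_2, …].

ranges = [6.0150, 4.3648, 0.7341, 0.2194, 0.1967]

beam 1: φ=-90°, α=15°
  d=(0.9659,0.2588)  start (1,3)  tX=0.8386 tY=3.0137  stride 1/|dx|=1.0353 1/|dy|=3.8637
    cross x-line → (2,3), t=0.8386
    cross x-line → (3,3), t=1.8738
    cross x-line → (4,3), t=2.9091
    cross y-line → (4,4), t=3.0137
    cross x-line → (5,4), t=3.9444
    cross x-line → (6,4), t=4.9797
    cross x-line → (7,4), t=6.0150 (wall)
  → r_1 = 6.0150
beam 2: φ=-45°, α=60°
  d=(0.5000,0.8660)  start (1,3)  tX=1.6200 tY=0.9007  stride 1/|dx|=2.0000 1/|dy|=1.1547
    cross y-line → (1,4), t=0.9007
    cross x-line → (2,4), t=1.6200
    cross y-line → (2,5), t=2.0554
    cross y-line → (2,6), t=3.2101
    cross x-line → (3,6), t=3.6200
    cross y-line → (3,7), t=4.3648 (wall)
  → r_2 = 4.3648
beam 3: φ=0°, α=105°
  d=(-0.2588,0.9659)  start (1,3)  tX=0.7341 tY=0.8075  stride 1/|dx|=3.8637 1/|dy|=1.0353
    cross x-line → (0,3), t=0.7341 (wall)
  → r_3 = 0.7341
beam 4: φ=45°, α=150°
  d=(-0.8660,0.5000)  start (1,3)  tX=0.2194 tY=1.5600  stride 1/|dx|=1.1547 1/|dy|=2.0000
    cross x-line → (0,3), t=0.2194 (wall)
  → r_4 = 0.2194
beam 5: φ=90°, α=195°
  d=(-0.9659,-0.2588)  start (1,3)  tX=0.1967 tY=0.8500  stride 1/|dx|=1.0353 1/|dy|=3.8637
    cross x-line → (0,3), t=0.1967 (wall)
  → r_5 = 0.1967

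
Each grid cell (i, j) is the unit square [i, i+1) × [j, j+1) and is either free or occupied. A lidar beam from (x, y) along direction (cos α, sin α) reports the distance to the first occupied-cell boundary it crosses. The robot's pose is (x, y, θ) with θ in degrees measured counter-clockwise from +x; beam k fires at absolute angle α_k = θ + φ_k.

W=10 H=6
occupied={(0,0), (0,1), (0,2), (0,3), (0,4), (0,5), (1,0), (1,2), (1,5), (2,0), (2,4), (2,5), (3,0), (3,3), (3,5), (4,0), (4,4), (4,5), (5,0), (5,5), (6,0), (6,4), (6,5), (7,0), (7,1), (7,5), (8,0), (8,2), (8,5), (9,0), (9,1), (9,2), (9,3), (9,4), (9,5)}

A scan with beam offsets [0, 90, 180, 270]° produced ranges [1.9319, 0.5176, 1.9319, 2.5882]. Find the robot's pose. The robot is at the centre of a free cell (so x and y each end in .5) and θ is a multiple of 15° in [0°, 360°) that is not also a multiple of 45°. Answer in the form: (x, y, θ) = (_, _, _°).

(x, y, θ) = (6.5, 3.5, 345°)

The pose lattice has 25·16 = 400 candidates. Test each by forward raycasting.
  (8.5, 4.5, 330°): beam 1 = 0.5774 ≠ 1.9319 ✗
  (3.5, 4.5, 345°): beam 1 = 0.5176 ≠ 1.9319 ✗
  (4.5, 3.5, 240°): beam 1 = 2.8868 ≠ 1.9319 ✗
  (2.5, 1.5, 240°): beam 1 = 0.5774 ≠ 1.9319 ✗
  …
  (6.5, 3.5, 345°): r_1=1.9319, r_2=0.5176, r_3=1.9319, r_4=2.5882 — all match ✓
Unique over the lattice → pose = (6.5, 3.5, 345°).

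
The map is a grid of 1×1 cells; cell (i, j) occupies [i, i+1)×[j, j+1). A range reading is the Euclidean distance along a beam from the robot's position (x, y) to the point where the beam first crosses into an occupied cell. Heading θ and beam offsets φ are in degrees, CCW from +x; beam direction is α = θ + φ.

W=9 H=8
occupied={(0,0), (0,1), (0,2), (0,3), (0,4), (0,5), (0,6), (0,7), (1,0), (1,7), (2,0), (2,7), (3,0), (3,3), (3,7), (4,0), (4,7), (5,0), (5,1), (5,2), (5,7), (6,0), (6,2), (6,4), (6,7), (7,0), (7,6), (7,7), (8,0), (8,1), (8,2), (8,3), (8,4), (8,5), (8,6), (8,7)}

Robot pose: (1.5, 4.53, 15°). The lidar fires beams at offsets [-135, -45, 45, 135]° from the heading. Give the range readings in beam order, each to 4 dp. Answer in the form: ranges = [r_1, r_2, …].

beam 1: φ=-135°, α=240°
  direction (-0.5000, -0.8660); cell (1,4); t to first gridline: x 1.0000, y 0.6120 (then +2.0000 / +1.1547)
    (1,3) via y @ 0.6120
    (0,3) via x @ 1.0000  # hit
  → r_1 = 1.0000
beam 2: φ=-45°, α=330°
  direction (0.8660, -0.5000); cell (1,4); t to first gridline: x 0.5774, y 1.0600 (then +1.1547 / +2.0000)
    (2,4) via x @ 0.5774
    (2,3) via y @ 1.0600
    (3,3) via x @ 1.7321  # hit
  → r_2 = 1.7321
beam 3: φ=45°, α=60°
  direction (0.5000, 0.8660); cell (1,4); t to first gridline: x 1.0000, y 0.5427 (then +2.0000 / +1.1547)
    (1,5) via y @ 0.5427
    (2,5) via x @ 1.0000
    (2,6) via y @ 1.6974
    (2,7) via y @ 2.8521  # hit
  → r_3 = 2.8521
beam 4: φ=135°, α=150°
  direction (-0.8660, 0.5000); cell (1,4); t to first gridline: x 0.5774, y 0.9400 (then +1.1547 / +2.0000)
    (0,4) via x @ 0.5774  # hit
  → r_4 = 0.5774

ranges = [1.0000, 1.7321, 2.8521, 0.5774]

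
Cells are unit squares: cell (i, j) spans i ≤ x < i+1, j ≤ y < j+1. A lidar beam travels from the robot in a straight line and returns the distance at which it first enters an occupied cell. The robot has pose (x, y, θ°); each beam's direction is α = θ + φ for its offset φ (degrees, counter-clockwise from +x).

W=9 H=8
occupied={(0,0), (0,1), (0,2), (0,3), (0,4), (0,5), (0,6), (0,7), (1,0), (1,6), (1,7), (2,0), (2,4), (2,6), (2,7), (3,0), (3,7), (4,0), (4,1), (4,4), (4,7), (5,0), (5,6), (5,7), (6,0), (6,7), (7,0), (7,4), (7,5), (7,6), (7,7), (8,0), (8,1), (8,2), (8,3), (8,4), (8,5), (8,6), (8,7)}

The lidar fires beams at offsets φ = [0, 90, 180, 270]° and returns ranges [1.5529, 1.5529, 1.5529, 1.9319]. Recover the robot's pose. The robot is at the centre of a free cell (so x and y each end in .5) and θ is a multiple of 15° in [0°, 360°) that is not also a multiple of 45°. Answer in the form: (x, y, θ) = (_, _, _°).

(x, y, θ) = (2.5, 2.5, 75°)

Candidates: 33 free-cell centres × 16 headings = 528 poses. Raycast each; keep the one whose scan matches to 4 dp.
  (4.5, 6.5, 345°): beam 1 = 0.5176 ≠ 1.5529 ✗
  (3.5, 3.5, 120°): beam 1 = 1.0000 ≠ 1.5529 ✗
  (5.5, 3.5, 255°): beam 1 = 1.9319 ≠ 1.5529 ✗
  (6.5, 2.5, 30°): beam 1 = 1.7321 ≠ 1.5529 ✗
  …
  (2.5, 2.5, 75°): r_1=1.5529, r_2=1.5529, r_3=1.5529, r_4=1.9319 — all match ✓
Unique over the lattice → pose = (2.5, 2.5, 75°).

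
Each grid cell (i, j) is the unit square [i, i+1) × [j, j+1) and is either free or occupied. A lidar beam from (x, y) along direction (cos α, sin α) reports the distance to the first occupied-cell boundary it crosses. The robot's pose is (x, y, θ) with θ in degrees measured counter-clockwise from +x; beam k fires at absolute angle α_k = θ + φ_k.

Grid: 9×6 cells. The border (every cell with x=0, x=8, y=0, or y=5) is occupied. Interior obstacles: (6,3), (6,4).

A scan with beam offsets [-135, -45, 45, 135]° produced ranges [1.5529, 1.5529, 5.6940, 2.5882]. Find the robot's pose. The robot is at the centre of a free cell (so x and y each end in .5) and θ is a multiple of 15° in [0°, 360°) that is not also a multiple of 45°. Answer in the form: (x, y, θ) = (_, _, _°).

(x, y, θ) = (2.5, 2.5, 300°)

The pose lattice has 26·16 = 416 candidates. Test each by forward raycasting.
  (1.5, 3.5, 195°): beam 1 = 1.7321 ≠ 1.5529 ✗
  (7.5, 2.5, 255°): beam 1 = 1.0000 ≠ 1.5529 ✗
  (5.5, 1.5, 255°): beam 1 = 4.0415 ≠ 1.5529 ✗
  (6.5, 1.5, 165°): beam 1 = 1.7321 ≠ 1.5529 ✗
  …
  (2.5, 2.5, 300°): r_1=1.5529, r_2=1.5529, r_3=5.6940, r_4=2.5882 — all match ✓
No second candidate reproduces the full scan.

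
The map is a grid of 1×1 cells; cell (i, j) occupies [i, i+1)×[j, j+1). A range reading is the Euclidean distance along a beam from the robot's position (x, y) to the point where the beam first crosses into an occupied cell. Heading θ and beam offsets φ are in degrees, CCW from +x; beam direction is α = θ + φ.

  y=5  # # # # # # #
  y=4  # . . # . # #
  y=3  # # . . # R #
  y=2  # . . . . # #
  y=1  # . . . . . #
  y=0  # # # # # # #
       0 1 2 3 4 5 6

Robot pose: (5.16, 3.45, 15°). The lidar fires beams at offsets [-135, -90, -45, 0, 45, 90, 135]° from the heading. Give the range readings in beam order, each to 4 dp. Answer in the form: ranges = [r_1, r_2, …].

beam 1: φ=-135°, α=240°
  cosα=-0.5000 sinα=-0.8660 | (5,3) | tMaxX 0.3200 tMaxY 0.5196 | tΔX 2.0000 tΔY 1.1547
    t=0.3200 [x] (4,3) — stop
  → r_1 = 0.3200
beam 2: φ=-90°, α=285°
  cosα=0.2588 sinα=-0.9659 | (5,3) | tMaxX 3.2455 tMaxY 0.4659 | tΔX 3.8637 tΔY 1.0353
    t=0.4659 [y] (5,2) — stop
  → r_2 = 0.4659
beam 3: φ=-45°, α=330°
  cosα=0.8660 sinα=-0.5000 | (5,3) | tMaxX 0.9699 tMaxY 0.9000 | tΔX 1.1547 tΔY 2.0000
    t=0.9000 [y] (5,2) — stop
  → r_3 = 0.9000
beam 4: φ=0°, α=15°
  cosα=0.9659 sinα=0.2588 | (5,3) | tMaxX 0.8696 tMaxY 2.1250 | tΔX 1.0353 tΔY 3.8637
    t=0.8696 [x] (6,3) — stop
  → r_4 = 0.8696
beam 5: φ=45°, α=60°
  cosα=0.5000 sinα=0.8660 | (5,3) | tMaxX 1.6800 tMaxY 0.6351 | tΔX 2.0000 tΔY 1.1547
    t=0.6351 [y] (5,4) — stop
  → r_5 = 0.6351
beam 6: φ=90°, α=105°
  cosα=-0.2588 sinα=0.9659 | (5,3) | tMaxX 0.6182 tMaxY 0.5694 | tΔX 3.8637 tΔY 1.0353
    t=0.5694 [y] (5,4) — stop
  → r_6 = 0.5694
beam 7: φ=135°, α=150°
  cosα=-0.8660 sinα=0.5000 | (5,3) | tMaxX 0.1848 tMaxY 1.1000 | tΔX 1.1547 tΔY 2.0000
    t=0.1848 [x] (4,3) — stop
  → r_7 = 0.1848

ranges = [0.3200, 0.4659, 0.9000, 0.8696, 0.6351, 0.5694, 0.1848]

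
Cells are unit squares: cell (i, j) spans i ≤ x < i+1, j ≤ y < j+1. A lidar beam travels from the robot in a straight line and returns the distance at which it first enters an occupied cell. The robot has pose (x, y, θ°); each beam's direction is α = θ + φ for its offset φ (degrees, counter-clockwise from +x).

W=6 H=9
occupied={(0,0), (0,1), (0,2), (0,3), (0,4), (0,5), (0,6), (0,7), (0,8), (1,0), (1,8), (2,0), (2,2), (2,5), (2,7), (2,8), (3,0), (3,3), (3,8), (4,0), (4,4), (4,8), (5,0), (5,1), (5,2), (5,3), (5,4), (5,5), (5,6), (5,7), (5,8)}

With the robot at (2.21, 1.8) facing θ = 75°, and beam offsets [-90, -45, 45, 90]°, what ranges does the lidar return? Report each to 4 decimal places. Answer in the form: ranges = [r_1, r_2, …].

ranges = [2.8884, 0.4000, 0.2309, 1.2527]

beam 1: φ=-90°, α=345°
  dir = (cos 345°, sin 345°) = (0.9659, -0.2588); from cell (2,1)
  next x-line at t=0.8179, next y-line at t=3.0910; Δt_x=1.0353, Δt_y=3.8637
    x: enter (3,1) at t=0.8179
    x: enter (4,1) at t=1.8531
    x: enter (5,1) at t=2.8884 ← occupied
  → r_1 = 2.8884
beam 2: φ=-45°, α=30°
  dir = (cos 30°, sin 30°) = (0.8660, 0.5000); from cell (2,1)
  next x-line at t=0.9122, next y-line at t=0.4000; Δt_x=1.1547, Δt_y=2.0000
    y: enter (2,2) at t=0.4000 ← occupied
  → r_2 = 0.4000
beam 3: φ=45°, α=120°
  dir = (cos 120°, sin 120°) = (-0.5000, 0.8660); from cell (2,1)
  next x-line at t=0.4200, next y-line at t=0.2309; Δt_x=2.0000, Δt_y=1.1547
    y: enter (2,2) at t=0.2309 ← occupied
  → r_3 = 0.2309
beam 4: φ=90°, α=165°
  dir = (cos 165°, sin 165°) = (-0.9659, 0.2588); from cell (2,1)
  next x-line at t=0.2174, next y-line at t=0.7727; Δt_x=1.0353, Δt_y=3.8637
    x: enter (1,1) at t=0.2174
    y: enter (1,2) at t=0.7727
    x: enter (0,2) at t=1.2527 ← occupied
  → r_4 = 1.2527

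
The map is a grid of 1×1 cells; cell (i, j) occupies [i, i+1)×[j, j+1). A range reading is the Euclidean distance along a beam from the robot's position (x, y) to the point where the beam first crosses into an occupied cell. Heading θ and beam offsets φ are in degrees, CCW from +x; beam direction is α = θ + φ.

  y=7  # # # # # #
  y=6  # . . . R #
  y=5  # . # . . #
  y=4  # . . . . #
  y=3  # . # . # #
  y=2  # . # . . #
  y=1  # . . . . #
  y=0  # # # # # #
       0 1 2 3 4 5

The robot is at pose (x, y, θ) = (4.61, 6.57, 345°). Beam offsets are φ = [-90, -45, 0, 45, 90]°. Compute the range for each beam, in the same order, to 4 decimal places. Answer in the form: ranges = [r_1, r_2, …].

ranges = [5.7665, 0.7800, 0.4038, 0.4503, 0.4452]

beam 1: φ=-90°, α=255°
  d=(-0.2588,-0.9659)  start (4,6)  tX=2.3569 tY=0.5901  stride 1/|dx|=3.8637 1/|dy|=1.0353
    cross y-line → (4,5), t=0.5901
    cross y-line → (4,4), t=1.6254
    cross x-line → (3,4), t=2.3569
    cross y-line → (3,3), t=2.6607
    cross y-line → (3,2), t=3.6959
    cross y-line → (3,1), t=4.7312
    cross y-line → (3,0), t=5.7665 (wall)
  → r_1 = 5.7665
beam 2: φ=-45°, α=300°
  d=(0.5000,-0.8660)  start (4,6)  tX=0.7800 tY=0.6582  stride 1/|dx|=2.0000 1/|dy|=1.1547
    cross y-line → (4,5), t=0.6582
    cross x-line → (5,5), t=0.7800 (wall)
  → r_2 = 0.7800
beam 3: φ=0°, α=345°
  d=(0.9659,-0.2588)  start (4,6)  tX=0.4038 tY=2.2023  stride 1/|dx|=1.0353 1/|dy|=3.8637
    cross x-line → (5,6), t=0.4038 (wall)
  → r_3 = 0.4038
beam 4: φ=45°, α=30°
  d=(0.8660,0.5000)  start (4,6)  tX=0.4503 tY=0.8600  stride 1/|dx|=1.1547 1/|dy|=2.0000
    cross x-line → (5,6), t=0.4503 (wall)
  → r_4 = 0.4503
beam 5: φ=90°, α=75°
  d=(0.2588,0.9659)  start (4,6)  tX=1.5068 tY=0.4452  stride 1/|dx|=3.8637 1/|dy|=1.0353
    cross y-line → (4,7), t=0.4452 (wall)
  → r_5 = 0.4452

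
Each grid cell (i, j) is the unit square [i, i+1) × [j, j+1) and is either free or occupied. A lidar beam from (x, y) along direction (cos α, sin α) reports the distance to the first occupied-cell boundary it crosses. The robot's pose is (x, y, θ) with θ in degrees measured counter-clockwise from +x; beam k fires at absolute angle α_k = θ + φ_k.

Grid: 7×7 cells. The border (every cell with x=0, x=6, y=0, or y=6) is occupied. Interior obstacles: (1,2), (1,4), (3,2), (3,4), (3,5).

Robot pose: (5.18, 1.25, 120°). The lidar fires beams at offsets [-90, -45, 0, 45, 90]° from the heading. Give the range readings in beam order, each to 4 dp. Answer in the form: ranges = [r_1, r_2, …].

ranges = [0.9469, 3.1682, 3.1754, 3.2922, 0.5000]

beam 1: φ=-90°, α=30°
  direction (0.8660, 0.5000); cell (5,1); t to first gridline: x 0.9469, y 1.5000 (then +1.1547 / +2.0000)
    (6,1) via x @ 0.9469  # hit
  → r_1 = 0.9469
beam 2: φ=-45°, α=75°
  direction (0.2588, 0.9659); cell (5,1); t to first gridline: x 3.1682, y 0.7765 (then +3.8637 / +1.0353)
    (5,2) via y @ 0.7765
    (5,3) via y @ 1.8117
    (5,4) via y @ 2.8470
    (6,4) via x @ 3.1682  # hit
  → r_2 = 3.1682
beam 3: φ=0°, α=120°
  direction (-0.5000, 0.8660); cell (5,1); t to first gridline: x 0.3600, y 0.8660 (then +2.0000 / +1.1547)
    (4,1) via x @ 0.3600
    (4,2) via y @ 0.8660
    (4,3) via y @ 2.0207
    (3,3) via x @ 2.3600
    (3,4) via y @ 3.1754  # hit
  → r_3 = 3.1754
beam 4: φ=45°, α=165°
  direction (-0.9659, 0.2588); cell (5,1); t to first gridline: x 0.1863, y 2.8978 (then +1.0353 / +3.8637)
    (4,1) via x @ 0.1863
    (3,1) via x @ 1.2216
    (2,1) via x @ 2.2569
    (2,2) via y @ 2.8978
    (1,2) via x @ 3.2922  # hit
  → r_4 = 3.2922
beam 5: φ=90°, α=210°
  direction (-0.8660, -0.5000); cell (5,1); t to first gridline: x 0.2078, y 0.5000 (then +1.1547 / +2.0000)
    (4,1) via x @ 0.2078
    (4,0) via y @ 0.5000  # hit
  → r_5 = 0.5000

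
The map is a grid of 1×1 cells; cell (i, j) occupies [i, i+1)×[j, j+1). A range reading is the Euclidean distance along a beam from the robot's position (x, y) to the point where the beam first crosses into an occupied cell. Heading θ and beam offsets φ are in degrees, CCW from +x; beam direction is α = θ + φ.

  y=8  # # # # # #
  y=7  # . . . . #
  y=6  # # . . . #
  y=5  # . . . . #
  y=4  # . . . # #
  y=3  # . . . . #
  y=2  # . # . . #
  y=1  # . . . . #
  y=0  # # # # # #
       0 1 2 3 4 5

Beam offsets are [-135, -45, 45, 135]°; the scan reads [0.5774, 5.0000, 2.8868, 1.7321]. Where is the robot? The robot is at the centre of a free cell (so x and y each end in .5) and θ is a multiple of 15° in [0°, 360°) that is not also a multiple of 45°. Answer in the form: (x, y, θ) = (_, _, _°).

The pose lattice has 25·16 = 400 candidates. Test each by forward raycasting.
  (4.5, 3.5, 255°): beam 2 = 1.7321 ≠ 5.0000 ✗
  (1.5, 1.5, 150°): beam 1 = 3.6235 ≠ 0.5774 ✗
  (2.5, 5.5, 75°): beam 1 = 5.0000 ≠ 0.5774 ✗
  …
  (2.5, 6.5, 345°): r_1=0.5774, r_2=5.0000, r_3=2.8868, r_4=1.7321 — all match ✓
Only this pose fits every beam.

(x, y, θ) = (2.5, 6.5, 345°)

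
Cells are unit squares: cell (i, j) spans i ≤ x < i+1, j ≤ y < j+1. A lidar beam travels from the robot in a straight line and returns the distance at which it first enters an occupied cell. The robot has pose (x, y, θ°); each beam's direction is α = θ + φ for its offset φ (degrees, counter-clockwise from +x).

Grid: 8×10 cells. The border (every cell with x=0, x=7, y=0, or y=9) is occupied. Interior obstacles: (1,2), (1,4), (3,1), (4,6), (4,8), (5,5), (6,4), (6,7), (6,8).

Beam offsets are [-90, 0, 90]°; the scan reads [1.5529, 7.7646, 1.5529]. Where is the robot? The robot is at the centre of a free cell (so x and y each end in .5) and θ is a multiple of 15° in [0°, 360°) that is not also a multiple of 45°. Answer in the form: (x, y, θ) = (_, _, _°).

(x, y, θ) = (2.5, 8.5, 285°)

Enumerate (i+0.5, j+0.5, θ) over the 39 free cells and 16 admissible headings. For each, cast all 3 beams and compare to the given ranges.
  (1.5, 8.5, 300°): beam 1 = 0.5774 ≠ 1.5529 ✗
  (4.5, 5.5, 210°): beam 1 = 0.5774 ≠ 1.5529 ✗
  (6.5, 1.5, 330°): beam 1 = 0.5774 ≠ 1.5529 ✗
  …
  (2.5, 8.5, 285°): r_1=1.5529, r_2=7.7646, r_3=1.5529 — all match ✓
Unique over the lattice → pose = (2.5, 8.5, 285°).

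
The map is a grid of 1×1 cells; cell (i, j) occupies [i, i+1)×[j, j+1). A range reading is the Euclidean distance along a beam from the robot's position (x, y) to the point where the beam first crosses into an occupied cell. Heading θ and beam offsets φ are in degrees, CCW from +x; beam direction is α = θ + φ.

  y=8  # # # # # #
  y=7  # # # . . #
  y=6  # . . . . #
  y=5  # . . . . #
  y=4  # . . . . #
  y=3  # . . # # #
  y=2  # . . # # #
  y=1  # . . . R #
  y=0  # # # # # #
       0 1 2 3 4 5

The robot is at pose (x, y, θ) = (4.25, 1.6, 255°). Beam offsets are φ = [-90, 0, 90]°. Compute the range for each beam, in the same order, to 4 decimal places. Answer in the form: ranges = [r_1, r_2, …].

beam 1: φ=-90°, α=165°
  dir = (cos 165°, sin 165°) = (-0.9659, 0.2588); from cell (4,1)
  next x-line at t=0.2588, next y-line at t=1.5455; Δt_x=1.0353, Δt_y=3.8637
    x: enter (3,1) at t=0.2588
    x: enter (2,1) at t=1.2941
    y: enter (2,2) at t=1.5455
    x: enter (1,2) at t=2.3294
    x: enter (0,2) at t=3.3646 ← occupied
  → r_1 = 3.3646
beam 2: φ=0°, α=255°
  dir = (cos 255°, sin 255°) = (-0.2588, -0.9659); from cell (4,1)
  next x-line at t=0.9659, next y-line at t=0.6212; Δt_x=3.8637, Δt_y=1.0353
    y: enter (4,0) at t=0.6212 ← occupied
  → r_2 = 0.6212
beam 3: φ=90°, α=345°
  dir = (cos 345°, sin 345°) = (0.9659, -0.2588); from cell (4,1)
  next x-line at t=0.7765, next y-line at t=2.3182; Δt_x=1.0353, Δt_y=3.8637
    x: enter (5,1) at t=0.7765 ← occupied
  → r_3 = 0.7765

ranges = [3.3646, 0.6212, 0.7765]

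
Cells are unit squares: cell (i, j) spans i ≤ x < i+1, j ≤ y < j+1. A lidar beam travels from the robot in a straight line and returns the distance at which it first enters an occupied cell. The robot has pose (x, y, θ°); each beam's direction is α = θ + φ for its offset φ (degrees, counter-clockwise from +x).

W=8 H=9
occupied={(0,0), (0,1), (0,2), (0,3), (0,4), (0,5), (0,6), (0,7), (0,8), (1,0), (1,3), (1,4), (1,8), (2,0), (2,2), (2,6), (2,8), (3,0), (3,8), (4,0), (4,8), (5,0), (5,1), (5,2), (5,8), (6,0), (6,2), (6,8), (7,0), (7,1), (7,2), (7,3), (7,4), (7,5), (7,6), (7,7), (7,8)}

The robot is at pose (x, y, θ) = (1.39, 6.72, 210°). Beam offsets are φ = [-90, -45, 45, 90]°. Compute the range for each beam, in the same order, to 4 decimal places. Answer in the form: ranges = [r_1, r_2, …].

beam 1: φ=-90°, α=120°
  cosα=-0.5000 sinα=0.8660 | (1,6) | tMaxX 0.7800 tMaxY 0.3233 | tΔX 2.0000 tΔY 1.1547
    t=0.3233 [y] (1,7)
    t=0.7800 [x] (0,7) — stop
  → r_1 = 0.7800
beam 2: φ=-45°, α=165°
  cosα=-0.9659 sinα=0.2588 | (1,6) | tMaxX 0.4038 tMaxY 1.0818 | tΔX 1.0353 tΔY 3.8637
    t=0.4038 [x] (0,6) — stop
  → r_2 = 0.4038
beam 3: φ=45°, α=255°
  cosα=-0.2588 sinα=-0.9659 | (1,6) | tMaxX 1.5068 tMaxY 0.7454 | tΔX 3.8637 tΔY 1.0353
    t=0.7454 [y] (1,5)
    t=1.5068 [x] (0,5) — stop
  → r_3 = 1.5068
beam 4: φ=90°, α=300°
  cosα=0.5000 sinα=-0.8660 | (1,6) | tMaxX 1.2200 tMaxY 0.8314 | tΔX 2.0000 tΔY 1.1547
    t=0.8314 [y] (1,5)
    t=1.2200 [x] (2,5)
    t=1.9861 [y] (2,4)
    t=3.1408 [y] (2,3)
    t=3.2200 [x] (3,3)
    t=4.2955 [y] (3,2)
    t=5.2200 [x] (4,2)
    t=5.4502 [y] (4,1)
    t=6.6049 [y] (4,0) — stop
  → r_4 = 6.6049

ranges = [0.7800, 0.4038, 1.5068, 6.6049]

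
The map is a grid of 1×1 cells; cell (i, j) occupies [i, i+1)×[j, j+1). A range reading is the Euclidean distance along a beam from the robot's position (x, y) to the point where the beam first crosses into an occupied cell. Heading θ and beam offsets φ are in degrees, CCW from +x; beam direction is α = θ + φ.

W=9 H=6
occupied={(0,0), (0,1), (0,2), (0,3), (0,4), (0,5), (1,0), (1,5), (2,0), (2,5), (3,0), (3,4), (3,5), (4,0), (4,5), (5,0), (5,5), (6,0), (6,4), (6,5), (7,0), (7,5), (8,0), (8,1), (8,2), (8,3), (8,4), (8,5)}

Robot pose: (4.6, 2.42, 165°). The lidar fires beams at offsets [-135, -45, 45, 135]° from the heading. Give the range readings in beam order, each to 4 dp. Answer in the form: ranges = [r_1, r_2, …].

ranges = [3.9260, 1.8244, 2.8400, 1.6397]

beam 1: φ=-135°, α=30°
  d=(0.8660,0.5000)  start (4,2)  tX=0.4619 tY=1.1600  stride 1/|dx|=1.1547 1/|dy|=2.0000
    cross x-line → (5,2), t=0.4619
    cross y-line → (5,3), t=1.1600
    cross x-line → (6,3), t=1.6166
    cross x-line → (7,3), t=2.7713
    cross y-line → (7,4), t=3.1600
    cross x-line → (8,4), t=3.9260 (wall)
  → r_1 = 3.9260
beam 2: φ=-45°, α=120°
  d=(-0.5000,0.8660)  start (4,2)  tX=1.2000 tY=0.6697  stride 1/|dx|=2.0000 1/|dy|=1.1547
    cross y-line → (4,3), t=0.6697
    cross x-line → (3,3), t=1.2000
    cross y-line → (3,4), t=1.8244 (wall)
  → r_2 = 1.8244
beam 3: φ=45°, α=210°
  d=(-0.8660,-0.5000)  start (4,2)  tX=0.6928 tY=0.8400  stride 1/|dx|=1.1547 1/|dy|=2.0000
    cross x-line → (3,2), t=0.6928
    cross y-line → (3,1), t=0.8400
    cross x-line → (2,1), t=1.8475
    cross y-line → (2,0), t=2.8400 (wall)
  → r_3 = 2.8400
beam 4: φ=135°, α=300°
  d=(0.5000,-0.8660)  start (4,2)  tX=0.8000 tY=0.4850  stride 1/|dx|=2.0000 1/|dy|=1.1547
    cross y-line → (4,1), t=0.4850
    cross x-line → (5,1), t=0.8000
    cross y-line → (5,0), t=1.6397 (wall)
  → r_4 = 1.6397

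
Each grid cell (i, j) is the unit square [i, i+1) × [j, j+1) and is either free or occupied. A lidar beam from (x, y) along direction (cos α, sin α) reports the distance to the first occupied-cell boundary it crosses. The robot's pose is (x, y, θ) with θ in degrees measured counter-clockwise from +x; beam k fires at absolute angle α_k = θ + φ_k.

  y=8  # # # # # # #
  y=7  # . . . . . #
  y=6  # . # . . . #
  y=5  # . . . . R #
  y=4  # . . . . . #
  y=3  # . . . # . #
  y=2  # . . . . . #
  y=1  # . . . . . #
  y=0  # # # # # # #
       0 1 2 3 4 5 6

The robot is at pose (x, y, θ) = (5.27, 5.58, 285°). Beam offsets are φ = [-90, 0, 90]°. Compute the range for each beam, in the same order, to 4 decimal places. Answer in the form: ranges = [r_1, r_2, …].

ranges = [4.4206, 2.8205, 0.7558]

beam 1: φ=-90°, α=195°
  d=(-0.9659,-0.2588)  start (5,5)  tX=0.2795 tY=2.2409  stride 1/|dx|=1.0353 1/|dy|=3.8637
    cross x-line → (4,5), t=0.2795
    cross x-line → (3,5), t=1.3148
    cross y-line → (3,4), t=2.2409
    cross x-line → (2,4), t=2.3501
    cross x-line → (1,4), t=3.3854
    cross x-line → (0,4), t=4.4206 (wall)
  → r_1 = 4.4206
beam 2: φ=0°, α=285°
  d=(0.2588,-0.9659)  start (5,5)  tX=2.8205 tY=0.6005  stride 1/|dx|=3.8637 1/|dy|=1.0353
    cross y-line → (5,4), t=0.6005
    cross y-line → (5,3), t=1.6357
    cross y-line → (5,2), t=2.6710
    cross x-line → (6,2), t=2.8205 (wall)
  → r_2 = 2.8205
beam 3: φ=90°, α=15°
  d=(0.9659,0.2588)  start (5,5)  tX=0.7558 tY=1.6228  stride 1/|dx|=1.0353 1/|dy|=3.8637
    cross x-line → (6,5), t=0.7558 (wall)
  → r_3 = 0.7558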